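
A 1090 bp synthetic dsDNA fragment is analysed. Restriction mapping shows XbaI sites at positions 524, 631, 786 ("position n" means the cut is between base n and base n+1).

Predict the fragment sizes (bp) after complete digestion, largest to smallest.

Linear molecule, 3 cuts → 4 fragments:
  524 − 0 = 524 bp
  631 − 524 = 107 bp
  786 − 631 = 155 bp
  1090 − 786 = 304 bp
Sorted largest to smallest: 524, 304, 155, 107 bp.

524, 304, 155, 107 bp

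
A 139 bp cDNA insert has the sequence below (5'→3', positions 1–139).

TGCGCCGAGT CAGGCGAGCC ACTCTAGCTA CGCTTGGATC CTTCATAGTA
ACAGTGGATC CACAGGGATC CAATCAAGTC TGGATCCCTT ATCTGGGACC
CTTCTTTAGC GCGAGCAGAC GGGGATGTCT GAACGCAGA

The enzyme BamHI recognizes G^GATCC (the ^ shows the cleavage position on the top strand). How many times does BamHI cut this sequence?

GGATCC occurs starting at positions 36, 56, 66, 82.
BamHI cuts at 4 sites.

4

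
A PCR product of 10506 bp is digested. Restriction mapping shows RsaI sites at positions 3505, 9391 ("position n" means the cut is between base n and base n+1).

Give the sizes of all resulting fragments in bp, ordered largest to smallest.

Linear molecule, 2 cuts → 3 fragments:
  3505 − 0 = 3505 bp
  9391 − 3505 = 5886 bp
  10506 − 9391 = 1115 bp
Sorted largest to smallest: 5886, 3505, 1115 bp.

5886, 3505, 1115 bp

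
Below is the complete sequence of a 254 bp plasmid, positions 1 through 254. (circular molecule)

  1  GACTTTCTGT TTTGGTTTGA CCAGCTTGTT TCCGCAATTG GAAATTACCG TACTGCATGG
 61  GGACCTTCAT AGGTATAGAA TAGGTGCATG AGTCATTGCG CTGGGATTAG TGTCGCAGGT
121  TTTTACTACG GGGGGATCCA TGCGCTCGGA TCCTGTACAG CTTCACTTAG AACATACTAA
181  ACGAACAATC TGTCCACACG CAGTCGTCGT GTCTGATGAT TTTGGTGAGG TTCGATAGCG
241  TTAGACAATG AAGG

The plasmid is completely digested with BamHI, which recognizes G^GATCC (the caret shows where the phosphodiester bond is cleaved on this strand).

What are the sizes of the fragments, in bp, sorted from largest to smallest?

BamHI sites (GGATCC) start at positions 134, 148.
BamHI cuts after the first base of each site, so after positions 134, 148.
Circular molecule, 2 cuts → 2 fragments:
  135–148 → 14 bp
  149–254 then 1–134 → 106 + 134 = 240 bp
Sorted largest to smallest: 240, 14 bp.

240, 14 bp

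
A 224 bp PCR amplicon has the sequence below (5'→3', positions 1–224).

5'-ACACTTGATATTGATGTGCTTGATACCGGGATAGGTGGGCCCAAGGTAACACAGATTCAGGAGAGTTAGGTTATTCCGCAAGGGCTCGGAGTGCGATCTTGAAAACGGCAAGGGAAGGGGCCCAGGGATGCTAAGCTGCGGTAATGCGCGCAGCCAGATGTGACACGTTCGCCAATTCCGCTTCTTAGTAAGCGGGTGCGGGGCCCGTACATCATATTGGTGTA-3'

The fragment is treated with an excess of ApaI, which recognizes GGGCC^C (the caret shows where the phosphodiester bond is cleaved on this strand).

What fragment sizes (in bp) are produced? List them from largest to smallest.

ApaI sites (GGGCCC) start at positions 37, 118, 201.
ApaI cuts after base 5 of each site (before the last base), so after positions 41, 122, 205.
Linear molecule, 3 cuts → 4 fragments:
  1–41 → 41 bp
  42–122 → 81 bp
  123–205 → 83 bp
  206–224 → 19 bp
Sorted largest to smallest: 83, 81, 41, 19 bp.

83, 81, 41, 19 bp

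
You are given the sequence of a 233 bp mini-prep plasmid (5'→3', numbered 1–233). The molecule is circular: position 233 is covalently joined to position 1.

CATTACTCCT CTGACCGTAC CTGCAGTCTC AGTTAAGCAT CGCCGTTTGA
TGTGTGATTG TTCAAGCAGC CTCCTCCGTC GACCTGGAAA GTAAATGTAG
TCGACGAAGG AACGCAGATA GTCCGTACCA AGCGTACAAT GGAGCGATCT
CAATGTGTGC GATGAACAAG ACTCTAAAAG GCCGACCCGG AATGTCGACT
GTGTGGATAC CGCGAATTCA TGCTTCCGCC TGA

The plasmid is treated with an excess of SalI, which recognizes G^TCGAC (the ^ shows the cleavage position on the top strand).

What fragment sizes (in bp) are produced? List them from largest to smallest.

117, 94, 22 bp

SalI sites (GTCGAC) start at positions 78, 100, 194.
SalI cuts after the first base of each site, so after positions 78, 100, 194.
Circular molecule, 3 cuts → 3 fragments:
  79–100 → 22 bp
  101–194 → 94 bp
  195–233 then 1–78 → 39 + 78 = 117 bp
Sorted largest to smallest: 117, 94, 22 bp.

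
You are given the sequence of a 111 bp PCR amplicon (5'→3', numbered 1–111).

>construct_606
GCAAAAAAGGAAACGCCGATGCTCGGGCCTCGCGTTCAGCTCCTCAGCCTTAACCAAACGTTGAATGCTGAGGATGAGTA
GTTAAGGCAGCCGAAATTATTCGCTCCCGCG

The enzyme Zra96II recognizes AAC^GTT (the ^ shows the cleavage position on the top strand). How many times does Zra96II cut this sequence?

1

AACGTT occurs starting at position 57.
Zra96II cuts at 1 site.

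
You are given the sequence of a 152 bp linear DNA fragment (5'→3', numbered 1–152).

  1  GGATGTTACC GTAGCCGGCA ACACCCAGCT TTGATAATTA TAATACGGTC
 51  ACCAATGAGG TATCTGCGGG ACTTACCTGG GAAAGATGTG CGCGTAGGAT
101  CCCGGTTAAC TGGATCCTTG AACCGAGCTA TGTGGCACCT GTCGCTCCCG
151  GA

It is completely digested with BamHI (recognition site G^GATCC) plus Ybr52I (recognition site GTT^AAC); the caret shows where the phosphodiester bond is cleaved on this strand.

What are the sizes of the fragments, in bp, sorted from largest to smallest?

BamHI sites (GGATCC) start at positions 97, 112.
BamHI cuts after the first base of each site, so after positions 97, 112.
The Ybr52I site (GTTAAC) starts at position 105.
Ybr52I cuts after base 3 of each site, so after position 107.
Combined cut positions: 97, 107, 112.
Linear molecule, 3 cuts → 4 fragments:
  1–97 → 97 bp
  98–107 → 10 bp
  108–112 → 5 bp
  113–152 → 40 bp
Sorted largest to smallest: 97, 40, 10, 5 bp.

97, 40, 10, 5 bp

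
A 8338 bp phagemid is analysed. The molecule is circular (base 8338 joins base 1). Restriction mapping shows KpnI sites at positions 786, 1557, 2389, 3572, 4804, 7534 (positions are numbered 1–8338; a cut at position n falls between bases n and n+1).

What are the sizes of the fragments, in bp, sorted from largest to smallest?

Circular molecule, 6 cuts → 6 fragments:
  1557 − 786 = 771 bp
  2389 − 1557 = 832 bp
  3572 − 2389 = 1183 bp
  4804 − 3572 = 1232 bp
  7534 − 4804 = 2730 bp
  wrap: 8338 − 7534 + 786 = 1590 bp
Sorted largest to smallest: 2730, 1590, 1232, 1183, 832, 771 bp.

2730, 1590, 1232, 1183, 832, 771 bp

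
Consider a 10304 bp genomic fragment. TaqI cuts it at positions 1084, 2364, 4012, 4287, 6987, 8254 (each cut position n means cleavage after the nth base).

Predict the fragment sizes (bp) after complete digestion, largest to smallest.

2700, 2050, 1648, 1280, 1267, 1084, 275 bp

Linear molecule, 6 cuts → 7 fragments:
  1084 − 0 = 1084 bp
  2364 − 1084 = 1280 bp
  4012 − 2364 = 1648 bp
  4287 − 4012 = 275 bp
  6987 − 4287 = 2700 bp
  8254 − 6987 = 1267 bp
  10304 − 8254 = 2050 bp
Sorted largest to smallest: 2700, 2050, 1648, 1280, 1267, 1084, 275 bp.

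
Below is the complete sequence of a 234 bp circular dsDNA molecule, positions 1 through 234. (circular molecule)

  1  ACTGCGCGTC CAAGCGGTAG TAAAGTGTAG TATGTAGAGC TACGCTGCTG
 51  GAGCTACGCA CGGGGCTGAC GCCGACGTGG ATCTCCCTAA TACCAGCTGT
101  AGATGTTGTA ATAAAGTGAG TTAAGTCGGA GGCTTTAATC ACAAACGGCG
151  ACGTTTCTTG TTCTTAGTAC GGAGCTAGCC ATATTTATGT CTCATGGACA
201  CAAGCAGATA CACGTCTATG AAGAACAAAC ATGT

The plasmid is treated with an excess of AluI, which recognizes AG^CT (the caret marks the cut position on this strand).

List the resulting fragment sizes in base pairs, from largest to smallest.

AluI sites (AGCT) start at positions 38, 52, 95, 173.
AluI cuts after base 2 of each site, so after positions 39, 53, 96, 174.
Circular molecule, 4 cuts → 4 fragments:
  40–53 → 14 bp
  54–96 → 43 bp
  97–174 → 78 bp
  175–234 then 1–39 → 60 + 39 = 99 bp
Sorted largest to smallest: 99, 78, 43, 14 bp.

99, 78, 43, 14 bp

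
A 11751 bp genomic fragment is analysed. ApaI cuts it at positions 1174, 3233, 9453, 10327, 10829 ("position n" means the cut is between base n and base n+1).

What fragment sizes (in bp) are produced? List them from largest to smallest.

6220, 2059, 1174, 922, 874, 502 bp

Linear molecule, 5 cuts → 6 fragments:
  1174 − 0 = 1174 bp
  3233 − 1174 = 2059 bp
  9453 − 3233 = 6220 bp
  10327 − 9453 = 874 bp
  10829 − 10327 = 502 bp
  11751 − 10829 = 922 bp
Sorted largest to smallest: 6220, 2059, 1174, 922, 874, 502 bp.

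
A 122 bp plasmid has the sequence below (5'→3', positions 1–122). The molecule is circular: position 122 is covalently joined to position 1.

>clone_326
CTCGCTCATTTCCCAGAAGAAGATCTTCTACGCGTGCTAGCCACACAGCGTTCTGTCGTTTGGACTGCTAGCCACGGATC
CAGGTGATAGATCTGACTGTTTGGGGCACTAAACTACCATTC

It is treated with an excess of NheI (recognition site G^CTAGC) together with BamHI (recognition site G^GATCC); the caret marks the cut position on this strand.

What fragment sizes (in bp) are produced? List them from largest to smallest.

82, 31, 9 bp

NheI sites (GCTAGC) start at positions 36, 67.
NheI cuts after the first base of each site, so after positions 36, 67.
The BamHI site (GGATCC) starts at position 76.
BamHI cuts after the first base of each site, so after position 76.
Combined cut positions: 36, 67, 76.
Circular molecule, 3 cuts → 3 fragments:
  37–67 → 31 bp
  68–76 → 9 bp
  77–122 then 1–36 → 46 + 36 = 82 bp
Sorted largest to smallest: 82, 31, 9 bp.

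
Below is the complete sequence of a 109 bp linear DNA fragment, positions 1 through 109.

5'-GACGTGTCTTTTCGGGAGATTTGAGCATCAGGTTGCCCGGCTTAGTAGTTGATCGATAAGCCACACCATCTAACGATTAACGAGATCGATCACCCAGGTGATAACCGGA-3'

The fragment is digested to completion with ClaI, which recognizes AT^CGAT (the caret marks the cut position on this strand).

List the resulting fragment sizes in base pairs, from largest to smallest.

53, 33, 23 bp

ClaI sites (ATCGAT) start at positions 52, 85.
ClaI cuts after base 2 of each site, so after positions 53, 86.
Linear molecule, 2 cuts → 3 fragments:
  1–53 → 53 bp
  54–86 → 33 bp
  87–109 → 23 bp
Sorted largest to smallest: 53, 33, 23 bp.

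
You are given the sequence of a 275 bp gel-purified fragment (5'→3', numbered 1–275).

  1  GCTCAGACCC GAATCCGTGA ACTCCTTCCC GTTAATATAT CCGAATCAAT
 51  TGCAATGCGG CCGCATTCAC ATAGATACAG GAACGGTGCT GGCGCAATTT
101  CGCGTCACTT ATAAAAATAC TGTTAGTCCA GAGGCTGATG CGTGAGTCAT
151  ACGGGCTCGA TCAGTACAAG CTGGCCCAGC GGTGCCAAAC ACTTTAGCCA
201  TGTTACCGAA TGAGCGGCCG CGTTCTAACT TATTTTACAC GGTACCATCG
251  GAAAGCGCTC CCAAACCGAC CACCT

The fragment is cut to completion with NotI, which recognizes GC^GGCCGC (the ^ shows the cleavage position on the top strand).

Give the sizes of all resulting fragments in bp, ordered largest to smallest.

NotI sites (GCGGCCGC) start at positions 57, 214.
NotI cuts after base 2 of each site, so after positions 58, 215.
Linear molecule, 2 cuts → 3 fragments:
  1–58 → 58 bp
  59–215 → 157 bp
  216–275 → 60 bp
Sorted largest to smallest: 157, 60, 58 bp.

157, 60, 58 bp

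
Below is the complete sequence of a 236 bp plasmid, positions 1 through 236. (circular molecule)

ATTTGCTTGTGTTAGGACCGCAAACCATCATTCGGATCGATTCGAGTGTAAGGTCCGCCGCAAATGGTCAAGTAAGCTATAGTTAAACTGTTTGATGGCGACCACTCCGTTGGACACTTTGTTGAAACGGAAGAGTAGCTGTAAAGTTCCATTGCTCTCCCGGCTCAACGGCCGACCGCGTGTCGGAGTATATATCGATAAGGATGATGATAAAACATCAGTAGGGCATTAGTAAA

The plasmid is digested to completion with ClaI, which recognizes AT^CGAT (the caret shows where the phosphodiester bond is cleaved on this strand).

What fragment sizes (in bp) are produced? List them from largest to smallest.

158, 78 bp

ClaI sites (ATCGAT) start at positions 36, 194.
ClaI cuts after base 2 of each site, so after positions 37, 195.
Circular molecule, 2 cuts → 2 fragments:
  38–195 → 158 bp
  196–236 then 1–37 → 41 + 37 = 78 bp
Sorted largest to smallest: 158, 78 bp.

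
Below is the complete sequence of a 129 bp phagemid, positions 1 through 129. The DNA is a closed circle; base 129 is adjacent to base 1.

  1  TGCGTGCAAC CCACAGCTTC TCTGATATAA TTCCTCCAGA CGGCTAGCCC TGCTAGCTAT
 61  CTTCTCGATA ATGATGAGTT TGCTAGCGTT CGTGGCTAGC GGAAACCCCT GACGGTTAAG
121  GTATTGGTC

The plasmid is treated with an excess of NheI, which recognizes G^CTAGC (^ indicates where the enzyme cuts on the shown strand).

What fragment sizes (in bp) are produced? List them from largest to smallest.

77, 30, 13, 9 bp

NheI sites (GCTAGC) start at positions 43, 52, 82, 95.
NheI cuts after the first base of each site, so after positions 43, 52, 82, 95.
Circular molecule, 4 cuts → 4 fragments:
  44–52 → 9 bp
  53–82 → 30 bp
  83–95 → 13 bp
  96–129 then 1–43 → 34 + 43 = 77 bp
Sorted largest to smallest: 77, 30, 13, 9 bp.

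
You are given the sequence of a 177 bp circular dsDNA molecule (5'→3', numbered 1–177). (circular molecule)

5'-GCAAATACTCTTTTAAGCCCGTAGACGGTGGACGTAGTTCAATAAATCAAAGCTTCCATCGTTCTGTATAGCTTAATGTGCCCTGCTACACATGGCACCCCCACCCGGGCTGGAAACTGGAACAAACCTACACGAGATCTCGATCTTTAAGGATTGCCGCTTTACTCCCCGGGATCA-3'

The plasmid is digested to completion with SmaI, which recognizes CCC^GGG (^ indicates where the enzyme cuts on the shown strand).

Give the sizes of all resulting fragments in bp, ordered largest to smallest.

113, 64 bp

SmaI sites (CCCGGG) start at positions 104, 168.
SmaI cuts after base 3 of each site, so after positions 106, 170.
Circular molecule, 2 cuts → 2 fragments:
  107–170 → 64 bp
  171–177 then 1–106 → 7 + 106 = 113 bp
Sorted largest to smallest: 113, 64 bp.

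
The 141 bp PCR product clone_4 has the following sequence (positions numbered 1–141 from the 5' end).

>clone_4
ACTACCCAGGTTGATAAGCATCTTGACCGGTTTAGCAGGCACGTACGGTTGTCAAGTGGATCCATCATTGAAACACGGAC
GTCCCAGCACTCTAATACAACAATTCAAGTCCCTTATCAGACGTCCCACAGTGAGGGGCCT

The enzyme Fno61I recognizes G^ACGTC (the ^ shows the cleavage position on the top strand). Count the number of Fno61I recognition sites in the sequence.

2

GACGTC occurs starting at positions 78, 120.
Fno61I cuts at 2 sites.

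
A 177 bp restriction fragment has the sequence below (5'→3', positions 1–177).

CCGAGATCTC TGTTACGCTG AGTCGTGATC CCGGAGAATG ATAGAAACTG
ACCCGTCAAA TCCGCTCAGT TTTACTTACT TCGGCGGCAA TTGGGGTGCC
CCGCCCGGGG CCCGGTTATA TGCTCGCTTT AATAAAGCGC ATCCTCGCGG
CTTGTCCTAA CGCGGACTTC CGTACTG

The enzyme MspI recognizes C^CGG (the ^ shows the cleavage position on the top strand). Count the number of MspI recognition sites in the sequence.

3

CCGG occurs starting at positions 31, 105, 112.
MspI cuts at 3 sites.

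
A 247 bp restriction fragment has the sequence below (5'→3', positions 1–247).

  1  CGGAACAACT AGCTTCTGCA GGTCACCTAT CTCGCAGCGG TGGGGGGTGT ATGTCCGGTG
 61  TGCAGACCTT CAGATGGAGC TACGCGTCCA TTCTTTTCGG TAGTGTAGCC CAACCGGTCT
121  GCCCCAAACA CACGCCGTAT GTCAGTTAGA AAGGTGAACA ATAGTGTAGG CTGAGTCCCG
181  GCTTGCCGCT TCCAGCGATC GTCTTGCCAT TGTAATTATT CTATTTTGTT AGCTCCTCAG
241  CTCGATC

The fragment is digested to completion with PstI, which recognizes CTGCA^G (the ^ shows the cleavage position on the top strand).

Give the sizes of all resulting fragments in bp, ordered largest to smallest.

The PstI site (CTGCAG) starts at position 16.
PstI cuts after base 5 of each site (before the last base), so after position 20.
Linear molecule, 1 cut → 2 fragments:
  1–20 → 20 bp
  21–247 → 227 bp
Sorted largest to smallest: 227, 20 bp.

227, 20 bp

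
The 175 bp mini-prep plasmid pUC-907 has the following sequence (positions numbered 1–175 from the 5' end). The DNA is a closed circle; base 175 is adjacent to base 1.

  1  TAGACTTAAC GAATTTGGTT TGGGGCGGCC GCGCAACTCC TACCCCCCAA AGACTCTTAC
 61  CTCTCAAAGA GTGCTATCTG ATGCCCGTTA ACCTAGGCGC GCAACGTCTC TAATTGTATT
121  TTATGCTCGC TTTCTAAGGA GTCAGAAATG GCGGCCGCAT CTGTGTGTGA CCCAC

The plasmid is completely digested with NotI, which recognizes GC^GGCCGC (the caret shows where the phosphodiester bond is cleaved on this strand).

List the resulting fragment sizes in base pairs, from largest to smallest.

126, 49 bp

NotI sites (GCGGCCGC) start at positions 25, 151.
NotI cuts after base 2 of each site, so after positions 26, 152.
Circular molecule, 2 cuts → 2 fragments:
  27–152 → 126 bp
  153–175 then 1–26 → 23 + 26 = 49 bp
Sorted largest to smallest: 126, 49 bp.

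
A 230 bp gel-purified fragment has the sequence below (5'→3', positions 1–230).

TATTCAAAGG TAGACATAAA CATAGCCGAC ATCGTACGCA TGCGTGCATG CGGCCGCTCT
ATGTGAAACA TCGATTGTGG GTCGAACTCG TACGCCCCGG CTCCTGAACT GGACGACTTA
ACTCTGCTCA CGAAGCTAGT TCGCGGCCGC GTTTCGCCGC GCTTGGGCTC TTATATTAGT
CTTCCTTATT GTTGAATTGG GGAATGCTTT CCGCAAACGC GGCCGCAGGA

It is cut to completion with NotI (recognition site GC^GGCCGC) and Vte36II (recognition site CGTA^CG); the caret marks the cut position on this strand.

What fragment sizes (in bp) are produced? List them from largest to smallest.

76, 52, 41, 36, 15, 10 bp

NotI sites (GCGGCCGC) start at positions 50, 143, 219.
NotI cuts after base 2 of each site, so after positions 51, 144, 220.
Vte36II sites (CGTACG) start at positions 33, 89.
Vte36II cuts after base 4 of each site, so after positions 36, 92.
Combined cut positions: 36, 51, 92, 144, 220.
Linear molecule, 5 cuts → 6 fragments:
  1–36 → 36 bp
  37–51 → 15 bp
  52–92 → 41 bp
  93–144 → 52 bp
  145–220 → 76 bp
  221–230 → 10 bp
Sorted largest to smallest: 76, 52, 41, 36, 15, 10 bp.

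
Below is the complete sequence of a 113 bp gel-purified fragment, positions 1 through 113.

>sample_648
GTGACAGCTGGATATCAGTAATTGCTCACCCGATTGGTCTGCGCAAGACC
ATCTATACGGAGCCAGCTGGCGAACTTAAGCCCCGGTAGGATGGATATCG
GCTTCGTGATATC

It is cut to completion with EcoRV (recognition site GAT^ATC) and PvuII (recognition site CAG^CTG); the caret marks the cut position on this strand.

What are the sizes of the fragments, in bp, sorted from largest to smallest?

53, 30, 14, 7, 6, 3 bp

EcoRV sites (GATATC) start at positions 11, 94, 108.
EcoRV cuts after base 3 of each site, so after positions 13, 96, 110.
PvuII sites (CAGCTG) start at positions 5, 64.
PvuII cuts after base 3 of each site, so after positions 7, 66.
Combined cut positions: 7, 13, 66, 96, 110.
Linear molecule, 5 cuts → 6 fragments:
  1–7 → 7 bp
  8–13 → 6 bp
  14–66 → 53 bp
  67–96 → 30 bp
  97–110 → 14 bp
  111–113 → 3 bp
Sorted largest to smallest: 53, 30, 14, 7, 6, 3 bp.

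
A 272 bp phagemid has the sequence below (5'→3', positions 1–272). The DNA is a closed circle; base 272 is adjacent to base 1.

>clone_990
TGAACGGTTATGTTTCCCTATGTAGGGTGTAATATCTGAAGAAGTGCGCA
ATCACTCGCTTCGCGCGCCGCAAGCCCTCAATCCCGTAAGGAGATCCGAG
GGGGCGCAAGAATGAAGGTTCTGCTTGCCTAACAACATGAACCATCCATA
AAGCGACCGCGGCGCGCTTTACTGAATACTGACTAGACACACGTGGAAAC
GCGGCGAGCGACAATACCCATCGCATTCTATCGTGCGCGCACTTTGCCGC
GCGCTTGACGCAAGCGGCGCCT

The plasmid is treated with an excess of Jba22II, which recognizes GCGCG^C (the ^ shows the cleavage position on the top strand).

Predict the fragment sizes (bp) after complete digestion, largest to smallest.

99, 86, 73, 14 bp

Jba22II sites (GCGCGC) start at positions 63, 162, 235, 249.
Jba22II cuts after base 5 of each site (before the last base), so after positions 67, 166, 239, 253.
Circular molecule, 4 cuts → 4 fragments:
  68–166 → 99 bp
  167–239 → 73 bp
  240–253 → 14 bp
  254–272 then 1–67 → 19 + 67 = 86 bp
Sorted largest to smallest: 99, 86, 73, 14 bp.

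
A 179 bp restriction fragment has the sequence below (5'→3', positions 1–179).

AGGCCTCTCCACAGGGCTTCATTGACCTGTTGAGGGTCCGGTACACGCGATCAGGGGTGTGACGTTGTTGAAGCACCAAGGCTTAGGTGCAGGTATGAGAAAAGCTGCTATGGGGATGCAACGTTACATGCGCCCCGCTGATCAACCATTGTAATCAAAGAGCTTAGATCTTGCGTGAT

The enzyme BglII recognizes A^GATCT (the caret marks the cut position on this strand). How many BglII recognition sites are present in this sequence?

AGATCT occurs starting at position 166.
BglII cuts at 1 site.

1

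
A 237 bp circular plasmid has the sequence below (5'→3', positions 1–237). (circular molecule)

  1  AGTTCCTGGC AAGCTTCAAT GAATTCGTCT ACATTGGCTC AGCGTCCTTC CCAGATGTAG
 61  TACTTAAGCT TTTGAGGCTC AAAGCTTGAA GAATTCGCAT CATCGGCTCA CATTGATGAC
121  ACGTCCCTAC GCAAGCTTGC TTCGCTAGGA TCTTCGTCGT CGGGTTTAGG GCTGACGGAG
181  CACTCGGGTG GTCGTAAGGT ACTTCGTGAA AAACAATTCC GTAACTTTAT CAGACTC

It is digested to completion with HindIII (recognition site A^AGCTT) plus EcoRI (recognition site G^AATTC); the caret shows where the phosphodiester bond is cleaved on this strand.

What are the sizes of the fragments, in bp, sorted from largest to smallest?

HindIII sites (AAGCTT) start at positions 11, 66, 82, 133.
HindIII cuts after the first base of each site, so after positions 11, 66, 82, 133.
EcoRI sites (GAATTC) start at positions 21, 91.
EcoRI cuts after the first base of each site, so after positions 21, 91.
Combined cut positions: 11, 21, 66, 82, 91, 133.
Circular molecule, 6 cuts → 6 fragments:
  12–21 → 10 bp
  22–66 → 45 bp
  67–82 → 16 bp
  83–91 → 9 bp
  92–133 → 42 bp
  134–237 then 1–11 → 104 + 11 = 115 bp
Sorted largest to smallest: 115, 45, 42, 16, 10, 9 bp.

115, 45, 42, 16, 10, 9 bp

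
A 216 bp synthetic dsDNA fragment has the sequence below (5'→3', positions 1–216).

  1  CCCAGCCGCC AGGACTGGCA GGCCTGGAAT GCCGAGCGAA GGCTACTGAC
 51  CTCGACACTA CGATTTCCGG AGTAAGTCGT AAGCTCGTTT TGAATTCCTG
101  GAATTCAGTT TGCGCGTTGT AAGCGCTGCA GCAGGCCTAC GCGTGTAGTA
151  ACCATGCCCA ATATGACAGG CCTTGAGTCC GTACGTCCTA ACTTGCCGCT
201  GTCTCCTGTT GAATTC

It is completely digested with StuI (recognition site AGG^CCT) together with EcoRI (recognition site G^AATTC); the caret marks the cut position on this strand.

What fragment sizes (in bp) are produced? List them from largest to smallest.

70, 41, 35, 34, 22, 9, 5 bp

StuI sites (AGGCCT) start at positions 20, 133, 168.
StuI cuts after base 3 of each site, so after positions 22, 135, 170.
EcoRI sites (GAATTC) start at positions 92, 101, 211.
EcoRI cuts after the first base of each site, so after positions 92, 101, 211.
Combined cut positions: 22, 92, 101, 135, 170, 211.
Linear molecule, 6 cuts → 7 fragments:
  1–22 → 22 bp
  23–92 → 70 bp
  93–101 → 9 bp
  102–135 → 34 bp
  136–170 → 35 bp
  171–211 → 41 bp
  212–216 → 5 bp
Sorted largest to smallest: 70, 41, 35, 34, 22, 9, 5 bp.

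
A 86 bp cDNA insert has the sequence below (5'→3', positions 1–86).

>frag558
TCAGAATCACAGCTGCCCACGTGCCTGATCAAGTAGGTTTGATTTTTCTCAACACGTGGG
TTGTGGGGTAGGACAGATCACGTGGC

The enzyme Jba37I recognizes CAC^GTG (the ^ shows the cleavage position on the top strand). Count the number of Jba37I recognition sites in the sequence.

CACGTG occurs starting at positions 18, 53, 79.
Jba37I cuts at 3 sites.

3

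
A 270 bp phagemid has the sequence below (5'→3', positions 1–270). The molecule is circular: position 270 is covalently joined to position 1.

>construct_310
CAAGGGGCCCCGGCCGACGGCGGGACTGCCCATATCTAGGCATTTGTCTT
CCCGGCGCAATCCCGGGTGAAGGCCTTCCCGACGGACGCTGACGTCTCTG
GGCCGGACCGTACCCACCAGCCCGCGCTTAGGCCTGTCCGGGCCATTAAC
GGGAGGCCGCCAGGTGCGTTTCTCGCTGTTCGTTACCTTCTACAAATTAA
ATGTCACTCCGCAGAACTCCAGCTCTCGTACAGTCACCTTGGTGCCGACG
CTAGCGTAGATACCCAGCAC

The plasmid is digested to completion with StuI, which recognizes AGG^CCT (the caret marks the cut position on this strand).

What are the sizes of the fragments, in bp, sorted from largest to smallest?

211, 59 bp

StuI sites (AGGCCT) start at positions 71, 130.
StuI cuts after base 3 of each site, so after positions 73, 132.
Circular molecule, 2 cuts → 2 fragments:
  74–132 → 59 bp
  133–270 then 1–73 → 138 + 73 = 211 bp
Sorted largest to smallest: 211, 59 bp.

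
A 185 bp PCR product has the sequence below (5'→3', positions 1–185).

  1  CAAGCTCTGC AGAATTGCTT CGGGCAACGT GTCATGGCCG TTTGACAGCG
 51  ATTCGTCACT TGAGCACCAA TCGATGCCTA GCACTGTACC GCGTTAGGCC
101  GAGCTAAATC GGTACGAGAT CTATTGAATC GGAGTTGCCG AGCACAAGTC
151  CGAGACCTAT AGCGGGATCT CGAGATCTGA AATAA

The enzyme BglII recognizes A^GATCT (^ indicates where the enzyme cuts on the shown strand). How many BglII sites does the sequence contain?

2

AGATCT occurs starting at positions 117, 173.
BglII cuts at 2 sites.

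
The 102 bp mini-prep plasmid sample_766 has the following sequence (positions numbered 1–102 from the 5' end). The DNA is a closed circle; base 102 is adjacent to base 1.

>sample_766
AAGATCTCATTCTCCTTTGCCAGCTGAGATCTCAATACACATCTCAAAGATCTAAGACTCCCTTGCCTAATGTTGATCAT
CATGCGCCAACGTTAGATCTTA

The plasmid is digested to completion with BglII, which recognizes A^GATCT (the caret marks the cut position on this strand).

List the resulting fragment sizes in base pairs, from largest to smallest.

47, 25, 21, 9 bp

BglII sites (AGATCT) start at positions 2, 27, 48, 95.
BglII cuts after the first base of each site, so after positions 2, 27, 48, 95.
Circular molecule, 4 cuts → 4 fragments:
  3–27 → 25 bp
  28–48 → 21 bp
  49–95 → 47 bp
  96–102 then 1–2 → 7 + 2 = 9 bp
Sorted largest to smallest: 47, 25, 21, 9 bp.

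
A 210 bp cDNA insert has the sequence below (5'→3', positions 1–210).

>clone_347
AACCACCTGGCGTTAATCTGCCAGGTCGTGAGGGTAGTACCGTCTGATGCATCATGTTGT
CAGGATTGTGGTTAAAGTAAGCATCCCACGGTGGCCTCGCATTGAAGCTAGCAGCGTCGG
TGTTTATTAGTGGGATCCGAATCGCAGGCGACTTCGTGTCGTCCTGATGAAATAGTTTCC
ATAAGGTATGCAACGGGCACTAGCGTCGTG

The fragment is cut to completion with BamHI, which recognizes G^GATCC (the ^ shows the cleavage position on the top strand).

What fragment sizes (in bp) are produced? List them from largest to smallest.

The BamHI site (GGATCC) starts at position 133.
BamHI cuts after the first base of each site, so after position 133.
Linear molecule, 1 cut → 2 fragments:
  1–133 → 133 bp
  134–210 → 77 bp
Sorted largest to smallest: 133, 77 bp.

133, 77 bp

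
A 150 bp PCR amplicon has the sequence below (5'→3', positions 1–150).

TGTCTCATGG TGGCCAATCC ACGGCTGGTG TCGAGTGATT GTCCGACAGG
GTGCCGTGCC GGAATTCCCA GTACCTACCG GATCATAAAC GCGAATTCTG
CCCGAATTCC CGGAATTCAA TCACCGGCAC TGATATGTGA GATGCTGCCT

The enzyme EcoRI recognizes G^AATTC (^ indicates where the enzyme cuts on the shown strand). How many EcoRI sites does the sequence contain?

GAATTC occurs starting at positions 62, 93, 104, 113.
EcoRI cuts at 4 sites.

4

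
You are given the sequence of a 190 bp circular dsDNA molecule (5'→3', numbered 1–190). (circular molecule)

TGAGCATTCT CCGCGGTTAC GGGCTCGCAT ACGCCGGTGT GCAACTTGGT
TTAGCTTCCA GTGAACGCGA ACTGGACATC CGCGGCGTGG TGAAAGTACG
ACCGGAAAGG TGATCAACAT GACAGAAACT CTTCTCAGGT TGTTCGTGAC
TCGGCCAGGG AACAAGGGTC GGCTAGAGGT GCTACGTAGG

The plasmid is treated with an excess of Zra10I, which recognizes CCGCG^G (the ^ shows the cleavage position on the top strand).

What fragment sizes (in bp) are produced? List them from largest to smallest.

Zra10I sites (CCGCGG) start at positions 11, 80.
Zra10I cuts after base 5 of each site (before the last base), so after positions 15, 84.
Circular molecule, 2 cuts → 2 fragments:
  16–84 → 69 bp
  85–190 then 1–15 → 106 + 15 = 121 bp
Sorted largest to smallest: 121, 69 bp.

121, 69 bp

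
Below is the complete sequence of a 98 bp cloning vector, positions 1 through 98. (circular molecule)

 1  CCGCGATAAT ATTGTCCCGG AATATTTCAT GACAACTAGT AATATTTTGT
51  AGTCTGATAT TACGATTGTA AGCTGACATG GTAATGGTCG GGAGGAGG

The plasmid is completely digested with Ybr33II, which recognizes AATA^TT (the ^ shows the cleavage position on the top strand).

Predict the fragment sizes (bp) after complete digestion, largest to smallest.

Ybr33II sites (AATATT) start at positions 8, 21, 41.
Ybr33II cuts after base 4 of each site, so after positions 11, 24, 44.
Circular molecule, 3 cuts → 3 fragments:
  12–24 → 13 bp
  25–44 → 20 bp
  45–98 then 1–11 → 54 + 11 = 65 bp
Sorted largest to smallest: 65, 20, 13 bp.

65, 20, 13 bp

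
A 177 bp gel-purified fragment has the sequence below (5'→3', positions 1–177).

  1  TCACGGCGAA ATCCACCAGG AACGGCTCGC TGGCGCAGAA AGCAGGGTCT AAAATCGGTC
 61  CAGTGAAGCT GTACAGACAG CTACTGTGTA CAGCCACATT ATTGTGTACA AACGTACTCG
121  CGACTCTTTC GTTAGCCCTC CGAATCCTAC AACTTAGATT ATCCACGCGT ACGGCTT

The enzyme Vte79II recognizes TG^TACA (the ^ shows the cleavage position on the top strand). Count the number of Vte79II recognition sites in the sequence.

3

TGTACA occurs starting at positions 70, 87, 105.
Vte79II cuts at 3 sites.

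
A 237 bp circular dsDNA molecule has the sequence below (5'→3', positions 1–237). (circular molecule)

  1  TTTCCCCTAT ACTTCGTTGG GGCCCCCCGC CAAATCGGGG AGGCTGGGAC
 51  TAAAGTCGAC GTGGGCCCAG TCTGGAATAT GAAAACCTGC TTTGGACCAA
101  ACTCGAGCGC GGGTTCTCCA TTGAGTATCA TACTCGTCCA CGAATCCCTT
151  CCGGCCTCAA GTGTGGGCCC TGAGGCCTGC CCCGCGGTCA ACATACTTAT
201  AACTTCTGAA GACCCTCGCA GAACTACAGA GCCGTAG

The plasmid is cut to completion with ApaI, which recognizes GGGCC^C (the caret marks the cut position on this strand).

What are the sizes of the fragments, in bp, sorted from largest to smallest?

ApaI sites (GGGCCC) start at positions 20, 63, 165.
ApaI cuts after base 5 of each site (before the last base), so after positions 24, 67, 169.
Circular molecule, 3 cuts → 3 fragments:
  25–67 → 43 bp
  68–169 → 102 bp
  170–237 then 1–24 → 68 + 24 = 92 bp
Sorted largest to smallest: 102, 92, 43 bp.

102, 92, 43 bp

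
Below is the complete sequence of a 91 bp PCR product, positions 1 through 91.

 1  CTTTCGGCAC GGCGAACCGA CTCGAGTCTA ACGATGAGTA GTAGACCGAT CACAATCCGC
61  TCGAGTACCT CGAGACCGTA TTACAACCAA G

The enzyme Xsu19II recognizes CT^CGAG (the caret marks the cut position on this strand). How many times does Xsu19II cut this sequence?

CTCGAG occurs starting at positions 21, 60, 69.
Xsu19II cuts at 3 sites.

3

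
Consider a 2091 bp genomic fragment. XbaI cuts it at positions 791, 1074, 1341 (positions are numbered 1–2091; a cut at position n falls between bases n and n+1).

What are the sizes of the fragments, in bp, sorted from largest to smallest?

791, 750, 283, 267 bp

Linear molecule, 3 cuts → 4 fragments:
  791 − 0 = 791 bp
  1074 − 791 = 283 bp
  1341 − 1074 = 267 bp
  2091 − 1341 = 750 bp
Sorted largest to smallest: 791, 750, 283, 267 bp.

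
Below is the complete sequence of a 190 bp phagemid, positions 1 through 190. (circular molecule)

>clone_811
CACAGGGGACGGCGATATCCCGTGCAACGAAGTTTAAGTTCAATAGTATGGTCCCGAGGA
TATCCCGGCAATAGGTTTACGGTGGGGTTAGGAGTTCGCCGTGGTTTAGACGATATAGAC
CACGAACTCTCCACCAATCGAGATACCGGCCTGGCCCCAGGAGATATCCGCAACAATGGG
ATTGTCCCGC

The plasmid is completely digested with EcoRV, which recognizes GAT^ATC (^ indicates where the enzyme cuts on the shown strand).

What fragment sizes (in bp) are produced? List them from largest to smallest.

104, 45, 41 bp

EcoRV sites (GATATC) start at positions 14, 59, 163.
EcoRV cuts after base 3 of each site, so after positions 16, 61, 165.
Circular molecule, 3 cuts → 3 fragments:
  17–61 → 45 bp
  62–165 → 104 bp
  166–190 then 1–16 → 25 + 16 = 41 bp
Sorted largest to smallest: 104, 45, 41 bp.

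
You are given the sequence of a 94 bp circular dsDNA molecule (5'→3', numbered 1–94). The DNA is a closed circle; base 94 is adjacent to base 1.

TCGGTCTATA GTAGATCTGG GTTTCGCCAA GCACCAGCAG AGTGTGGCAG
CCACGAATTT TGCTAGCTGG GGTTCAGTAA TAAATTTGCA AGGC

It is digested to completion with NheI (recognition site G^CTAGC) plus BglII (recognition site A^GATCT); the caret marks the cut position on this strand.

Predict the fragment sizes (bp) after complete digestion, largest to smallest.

The NheI site (GCTAGC) starts at position 62.
NheI cuts after the first base of each site, so after position 62.
The BglII site (AGATCT) starts at position 13.
BglII cuts after the first base of each site, so after position 13.
Combined cut positions: 13, 62.
Circular molecule, 2 cuts → 2 fragments:
  14–62 → 49 bp
  63–94 then 1–13 → 32 + 13 = 45 bp
Sorted largest to smallest: 49, 45 bp.

49, 45 bp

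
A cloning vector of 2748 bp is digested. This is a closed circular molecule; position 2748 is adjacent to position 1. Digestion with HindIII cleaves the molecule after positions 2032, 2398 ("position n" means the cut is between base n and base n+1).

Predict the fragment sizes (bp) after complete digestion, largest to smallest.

Circular molecule, 2 cuts → 2 fragments:
  2398 − 2032 = 366 bp
  wrap: 2748 − 2398 + 2032 = 2382 bp
Sorted largest to smallest: 2382, 366 bp.

2382, 366 bp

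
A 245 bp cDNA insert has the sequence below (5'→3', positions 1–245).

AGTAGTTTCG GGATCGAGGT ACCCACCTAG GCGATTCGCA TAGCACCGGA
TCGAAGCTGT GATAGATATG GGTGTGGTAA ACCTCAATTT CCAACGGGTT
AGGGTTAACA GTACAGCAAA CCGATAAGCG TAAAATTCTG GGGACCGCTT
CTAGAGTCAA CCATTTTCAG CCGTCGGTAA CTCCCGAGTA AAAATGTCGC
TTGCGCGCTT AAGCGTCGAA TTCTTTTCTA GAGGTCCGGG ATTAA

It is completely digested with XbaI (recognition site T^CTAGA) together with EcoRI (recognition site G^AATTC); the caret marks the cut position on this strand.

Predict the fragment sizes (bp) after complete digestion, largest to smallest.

XbaI sites (TCTAGA) start at positions 150, 227.
XbaI cuts after the first base of each site, so after positions 150, 227.
The EcoRI site (GAATTC) starts at position 218.
EcoRI cuts after the first base of each site, so after position 218.
Combined cut positions: 150, 218, 227.
Linear molecule, 3 cuts → 4 fragments:
  1–150 → 150 bp
  151–218 → 68 bp
  219–227 → 9 bp
  228–245 → 18 bp
Sorted largest to smallest: 150, 68, 18, 9 bp.

150, 68, 18, 9 bp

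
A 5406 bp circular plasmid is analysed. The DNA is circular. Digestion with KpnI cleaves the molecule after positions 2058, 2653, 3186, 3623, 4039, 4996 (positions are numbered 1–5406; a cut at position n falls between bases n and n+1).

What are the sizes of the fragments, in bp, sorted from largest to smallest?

Circular molecule, 6 cuts → 6 fragments:
  2653 − 2058 = 595 bp
  3186 − 2653 = 533 bp
  3623 − 3186 = 437 bp
  4039 − 3623 = 416 bp
  4996 − 4039 = 957 bp
  wrap: 5406 − 4996 + 2058 = 2468 bp
Sorted largest to smallest: 2468, 957, 595, 533, 437, 416 bp.

2468, 957, 595, 533, 437, 416 bp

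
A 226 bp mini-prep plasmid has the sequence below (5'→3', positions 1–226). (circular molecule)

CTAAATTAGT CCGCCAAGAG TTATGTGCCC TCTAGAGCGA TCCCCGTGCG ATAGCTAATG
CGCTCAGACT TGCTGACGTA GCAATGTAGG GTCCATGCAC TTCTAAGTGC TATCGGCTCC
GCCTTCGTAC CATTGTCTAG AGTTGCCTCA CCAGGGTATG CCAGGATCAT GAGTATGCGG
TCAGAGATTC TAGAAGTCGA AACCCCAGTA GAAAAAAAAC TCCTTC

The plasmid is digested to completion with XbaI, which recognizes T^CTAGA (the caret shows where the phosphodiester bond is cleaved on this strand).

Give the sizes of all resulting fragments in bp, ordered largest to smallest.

105, 68, 53 bp

XbaI sites (TCTAGA) start at positions 31, 136, 189.
XbaI cuts after the first base of each site, so after positions 31, 136, 189.
Circular molecule, 3 cuts → 3 fragments:
  32–136 → 105 bp
  137–189 → 53 bp
  190–226 then 1–31 → 37 + 31 = 68 bp
Sorted largest to smallest: 105, 68, 53 bp.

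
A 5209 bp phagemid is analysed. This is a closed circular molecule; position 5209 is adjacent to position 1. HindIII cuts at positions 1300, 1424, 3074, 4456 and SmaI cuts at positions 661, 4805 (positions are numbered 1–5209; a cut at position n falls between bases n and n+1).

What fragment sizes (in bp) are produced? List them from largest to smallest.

Combined cut positions (sorted): 661, 1300, 1424, 3074, 4456, 4805.
Circular molecule, 6 cuts → 6 fragments:
  1300 − 661 = 639 bp
  1424 − 1300 = 124 bp
  3074 − 1424 = 1650 bp
  4456 − 3074 = 1382 bp
  4805 − 4456 = 349 bp
  wrap: 5209 − 4805 + 661 = 1065 bp
Sorted largest to smallest: 1650, 1382, 1065, 639, 349, 124 bp.

1650, 1382, 1065, 639, 349, 124 bp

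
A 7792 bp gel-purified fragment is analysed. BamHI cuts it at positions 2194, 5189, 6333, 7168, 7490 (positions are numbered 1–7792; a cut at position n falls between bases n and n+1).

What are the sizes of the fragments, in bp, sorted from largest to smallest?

Linear molecule, 5 cuts → 6 fragments:
  2194 − 0 = 2194 bp
  5189 − 2194 = 2995 bp
  6333 − 5189 = 1144 bp
  7168 − 6333 = 835 bp
  7490 − 7168 = 322 bp
  7792 − 7490 = 302 bp
Sorted largest to smallest: 2995, 2194, 1144, 835, 322, 302 bp.

2995, 2194, 1144, 835, 322, 302 bp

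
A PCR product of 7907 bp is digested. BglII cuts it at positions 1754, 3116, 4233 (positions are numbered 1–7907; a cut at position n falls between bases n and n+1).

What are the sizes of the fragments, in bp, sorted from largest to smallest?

3674, 1754, 1362, 1117 bp

Linear molecule, 3 cuts → 4 fragments:
  1754 − 0 = 1754 bp
  3116 − 1754 = 1362 bp
  4233 − 3116 = 1117 bp
  7907 − 4233 = 3674 bp
Sorted largest to smallest: 3674, 1754, 1362, 1117 bp.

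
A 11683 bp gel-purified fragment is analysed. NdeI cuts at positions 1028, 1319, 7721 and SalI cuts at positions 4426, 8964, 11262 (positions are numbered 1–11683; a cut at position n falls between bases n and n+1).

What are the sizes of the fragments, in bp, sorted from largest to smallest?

Combined cut positions (sorted): 1028, 1319, 4426, 7721, 8964, 11262.
Linear molecule, 6 cuts → 7 fragments:
  1028 − 0 = 1028 bp
  1319 − 1028 = 291 bp
  4426 − 1319 = 3107 bp
  7721 − 4426 = 3295 bp
  8964 − 7721 = 1243 bp
  11262 − 8964 = 2298 bp
  11683 − 11262 = 421 bp
Sorted largest to smallest: 3295, 3107, 2298, 1243, 1028, 421, 291 bp.

3295, 3107, 2298, 1243, 1028, 421, 291 bp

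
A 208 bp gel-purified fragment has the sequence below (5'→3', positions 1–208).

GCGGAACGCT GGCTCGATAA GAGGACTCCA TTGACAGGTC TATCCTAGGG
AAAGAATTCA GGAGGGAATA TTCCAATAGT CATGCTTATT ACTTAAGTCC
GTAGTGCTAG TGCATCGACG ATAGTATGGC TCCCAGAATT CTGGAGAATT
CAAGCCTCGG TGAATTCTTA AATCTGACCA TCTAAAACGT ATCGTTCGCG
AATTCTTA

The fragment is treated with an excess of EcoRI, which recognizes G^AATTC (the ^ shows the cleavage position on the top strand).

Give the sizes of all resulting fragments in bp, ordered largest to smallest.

EcoRI sites (GAATTC) start at positions 54, 136, 146, 162, 200.
EcoRI cuts after the first base of each site, so after positions 54, 136, 146, 162, 200.
Linear molecule, 5 cuts → 6 fragments:
  1–54 → 54 bp
  55–136 → 82 bp
  137–146 → 10 bp
  147–162 → 16 bp
  163–200 → 38 bp
  201–208 → 8 bp
Sorted largest to smallest: 82, 54, 38, 16, 10, 8 bp.

82, 54, 38, 16, 10, 8 bp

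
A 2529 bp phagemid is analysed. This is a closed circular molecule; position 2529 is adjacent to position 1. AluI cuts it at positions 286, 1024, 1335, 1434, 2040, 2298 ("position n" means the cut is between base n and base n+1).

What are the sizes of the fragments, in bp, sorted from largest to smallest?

738, 606, 517, 311, 258, 99 bp

Circular molecule, 6 cuts → 6 fragments:
  1024 − 286 = 738 bp
  1335 − 1024 = 311 bp
  1434 − 1335 = 99 bp
  2040 − 1434 = 606 bp
  2298 − 2040 = 258 bp
  wrap: 2529 − 2298 + 286 = 517 bp
Sorted largest to smallest: 738, 606, 517, 311, 258, 99 bp.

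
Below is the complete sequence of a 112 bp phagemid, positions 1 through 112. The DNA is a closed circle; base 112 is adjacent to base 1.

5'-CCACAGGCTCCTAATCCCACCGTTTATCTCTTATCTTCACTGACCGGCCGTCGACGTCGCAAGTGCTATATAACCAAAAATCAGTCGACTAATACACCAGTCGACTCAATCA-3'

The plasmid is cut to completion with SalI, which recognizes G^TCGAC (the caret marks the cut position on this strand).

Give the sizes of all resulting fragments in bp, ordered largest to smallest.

SalI sites (GTCGAC) start at positions 50, 84, 100.
SalI cuts after the first base of each site, so after positions 50, 84, 100.
Circular molecule, 3 cuts → 3 fragments:
  51–84 → 34 bp
  85–100 → 16 bp
  101–112 then 1–50 → 12 + 50 = 62 bp
Sorted largest to smallest: 62, 34, 16 bp.

62, 34, 16 bp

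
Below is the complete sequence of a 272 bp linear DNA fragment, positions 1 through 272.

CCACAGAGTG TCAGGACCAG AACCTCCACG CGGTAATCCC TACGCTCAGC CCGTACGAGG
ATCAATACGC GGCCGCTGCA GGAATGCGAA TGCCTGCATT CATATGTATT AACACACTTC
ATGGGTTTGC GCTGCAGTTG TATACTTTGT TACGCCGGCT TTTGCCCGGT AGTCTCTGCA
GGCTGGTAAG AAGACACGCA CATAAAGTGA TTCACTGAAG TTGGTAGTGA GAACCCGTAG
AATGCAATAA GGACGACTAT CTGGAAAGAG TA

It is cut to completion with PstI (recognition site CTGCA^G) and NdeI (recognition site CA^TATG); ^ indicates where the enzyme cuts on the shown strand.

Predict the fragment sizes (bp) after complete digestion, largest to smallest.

PstI sites (CTGCAG) start at positions 76, 132, 176.
PstI cuts after base 5 of each site (before the last base), so after positions 80, 136, 180.
The NdeI site (CATATG) starts at position 101.
NdeI cuts after base 2 of each site, so after position 102.
Combined cut positions: 80, 102, 136, 180.
Linear molecule, 4 cuts → 5 fragments:
  1–80 → 80 bp
  81–102 → 22 bp
  103–136 → 34 bp
  137–180 → 44 bp
  181–272 → 92 bp
Sorted largest to smallest: 92, 80, 44, 34, 22 bp.

92, 80, 44, 34, 22 bp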